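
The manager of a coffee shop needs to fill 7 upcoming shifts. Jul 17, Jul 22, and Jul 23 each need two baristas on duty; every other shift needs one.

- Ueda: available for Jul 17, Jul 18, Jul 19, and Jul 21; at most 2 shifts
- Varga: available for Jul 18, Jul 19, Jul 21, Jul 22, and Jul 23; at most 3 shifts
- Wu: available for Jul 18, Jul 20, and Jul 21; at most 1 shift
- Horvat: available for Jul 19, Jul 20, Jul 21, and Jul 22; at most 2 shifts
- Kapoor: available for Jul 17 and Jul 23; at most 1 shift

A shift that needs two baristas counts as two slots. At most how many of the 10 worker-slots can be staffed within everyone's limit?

9

Total capacity across all baristas is 2+3+1+2+1 = 9, and 10 slots are needed, so at most 9 can be filled.
An assignment achieving 9: Jul 17→Ueda+Kapoor, Jul 18→Ueda, Jul 19→Varga, Jul 20→Wu, Jul 21→Horvat, Jul 22→Varga+Horvat, Jul 23→Varga.
Loads: Ueda 2/2, Varga 3/3, Wu 1/1, Horvat 2/2, Kapoor 1/1.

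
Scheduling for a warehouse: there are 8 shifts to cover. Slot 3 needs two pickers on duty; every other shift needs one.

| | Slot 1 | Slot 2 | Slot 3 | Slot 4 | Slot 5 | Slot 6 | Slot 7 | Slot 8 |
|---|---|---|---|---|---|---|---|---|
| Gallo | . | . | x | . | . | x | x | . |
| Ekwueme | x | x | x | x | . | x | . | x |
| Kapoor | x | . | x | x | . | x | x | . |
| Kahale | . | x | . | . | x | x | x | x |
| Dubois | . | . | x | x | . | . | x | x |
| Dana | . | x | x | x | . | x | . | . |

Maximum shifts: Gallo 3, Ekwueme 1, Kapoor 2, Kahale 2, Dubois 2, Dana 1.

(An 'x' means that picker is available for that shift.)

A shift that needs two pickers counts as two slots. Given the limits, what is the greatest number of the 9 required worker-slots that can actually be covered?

Total capacity across all pickers is 3+1+2+2+2+1 = 11, and 9 slots are needed, so at most 9 can be filled.
An assignment achieving 9: Slot 1→Ekwueme, Slot 2→Kahale, Slot 3→Gallo+Kapoor, Slot 4→Kapoor, Slot 5→Kahale, Slot 6→Gallo, Slot 7→Gallo, Slot 8→Dubois.
Loads: Gallo 3/3, Ekwueme 1/1, Kapoor 2/2, Kahale 2/2, Dubois 1/2, Dana 0/1.

9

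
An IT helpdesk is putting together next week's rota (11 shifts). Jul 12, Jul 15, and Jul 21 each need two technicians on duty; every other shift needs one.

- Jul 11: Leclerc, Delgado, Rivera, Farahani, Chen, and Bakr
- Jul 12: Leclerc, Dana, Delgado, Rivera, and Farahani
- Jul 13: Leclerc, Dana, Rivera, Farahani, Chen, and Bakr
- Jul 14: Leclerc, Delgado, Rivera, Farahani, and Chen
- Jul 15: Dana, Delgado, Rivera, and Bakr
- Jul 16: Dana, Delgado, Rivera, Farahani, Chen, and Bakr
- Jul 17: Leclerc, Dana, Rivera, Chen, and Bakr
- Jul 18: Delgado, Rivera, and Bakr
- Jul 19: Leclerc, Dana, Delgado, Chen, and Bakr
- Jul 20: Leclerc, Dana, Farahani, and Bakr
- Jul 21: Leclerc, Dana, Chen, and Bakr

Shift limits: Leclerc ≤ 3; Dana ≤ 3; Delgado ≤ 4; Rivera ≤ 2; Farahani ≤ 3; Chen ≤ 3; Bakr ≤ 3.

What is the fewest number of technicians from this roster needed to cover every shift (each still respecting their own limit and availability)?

14 slots to fill and no one can take more than 4, so at least ⌈14/4⌉ = 4 technicians are needed.
Any 4 technicians together have capacity at most 4+3+3+3 = 13 < 14 slots, so 4 can never suffice.
Leclerc, Dana, Delgado, Rivera, and Farahani alone can cover everything: Jul 11→Delgado, Jul 12→Rivera+Farahani, Jul 13→Rivera, Jul 14→Delgado, Jul 15→Dana+Delgado, Jul 16→Farahani, Jul 17→Leclerc, Jul 18→Delgado, Jul 19→Leclerc, Jul 20→Dana, Jul 21→Leclerc+Dana.

5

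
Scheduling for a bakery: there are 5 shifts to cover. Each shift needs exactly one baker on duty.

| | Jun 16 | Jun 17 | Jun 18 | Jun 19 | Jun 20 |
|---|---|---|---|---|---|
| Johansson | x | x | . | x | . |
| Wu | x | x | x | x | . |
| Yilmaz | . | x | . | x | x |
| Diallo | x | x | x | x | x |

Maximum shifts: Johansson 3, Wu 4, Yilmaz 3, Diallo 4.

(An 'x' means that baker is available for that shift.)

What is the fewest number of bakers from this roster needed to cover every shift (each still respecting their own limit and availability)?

5 slots to fill and no one can take more than 4, so at least ⌈5/4⌉ = 2 bakers are needed.
Johansson and Diallo alone can cover everything: Jun 16→Johansson, Jun 17→Johansson, Jun 18→Diallo, Jun 19→Johansson, Jun 20→Diallo.

2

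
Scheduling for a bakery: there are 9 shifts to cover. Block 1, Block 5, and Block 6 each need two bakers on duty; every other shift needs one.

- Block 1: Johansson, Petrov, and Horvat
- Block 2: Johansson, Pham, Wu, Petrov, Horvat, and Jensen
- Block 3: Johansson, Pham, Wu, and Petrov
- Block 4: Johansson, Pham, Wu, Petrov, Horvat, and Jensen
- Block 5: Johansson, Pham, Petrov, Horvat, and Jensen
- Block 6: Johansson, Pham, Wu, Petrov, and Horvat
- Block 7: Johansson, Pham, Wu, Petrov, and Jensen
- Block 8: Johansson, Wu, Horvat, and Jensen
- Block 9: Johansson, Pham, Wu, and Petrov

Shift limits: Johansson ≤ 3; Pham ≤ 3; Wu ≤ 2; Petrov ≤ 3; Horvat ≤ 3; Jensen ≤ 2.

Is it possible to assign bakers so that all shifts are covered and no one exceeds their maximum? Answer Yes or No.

Yes

One valid schedule: Block 1→Johansson+Petrov, Block 2→Pham, Block 3→Johansson, Block 4→Wu, Block 5→Petrov+Horvat, Block 6→Wu+Petrov, Block 7→Pham, Block 8→Johansson, Block 9→Pham.
Loads: Johansson 3/3, Pham 3/3, Wu 2/2, Petrov 3/3, Horvat 1/3, Jensen 0/2 — all within limits.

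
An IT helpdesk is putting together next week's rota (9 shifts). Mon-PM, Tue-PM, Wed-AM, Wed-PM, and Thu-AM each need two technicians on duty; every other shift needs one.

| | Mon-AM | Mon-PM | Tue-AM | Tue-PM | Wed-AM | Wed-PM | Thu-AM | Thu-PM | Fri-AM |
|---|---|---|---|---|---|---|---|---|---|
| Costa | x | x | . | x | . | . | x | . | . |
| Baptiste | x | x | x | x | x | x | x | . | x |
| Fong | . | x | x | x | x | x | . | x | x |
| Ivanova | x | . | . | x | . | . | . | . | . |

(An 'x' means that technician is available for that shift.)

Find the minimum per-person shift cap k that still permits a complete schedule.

5

With 4 technicians and 14 worker-slots to fill, someone must work at least ⌈14/4⌉ = 4 shifts, so k ≥ 4.
k = 4 is infeasible (exhaustive check).
k = 5 works: Mon-AM→Costa, Mon-PM→Costa+Fong, Tue-AM→Baptiste, Tue-PM→Costa+Fong, Wed-AM→Baptiste+Fong, Wed-PM→Baptiste+Fong, Thu-AM→Costa+Baptiste, Thu-PM→Fong, Fri-AM→Baptiste.
Loads: Costa 4, Baptiste 5, Fong 5, Ivanova 0 — all ≤ 5.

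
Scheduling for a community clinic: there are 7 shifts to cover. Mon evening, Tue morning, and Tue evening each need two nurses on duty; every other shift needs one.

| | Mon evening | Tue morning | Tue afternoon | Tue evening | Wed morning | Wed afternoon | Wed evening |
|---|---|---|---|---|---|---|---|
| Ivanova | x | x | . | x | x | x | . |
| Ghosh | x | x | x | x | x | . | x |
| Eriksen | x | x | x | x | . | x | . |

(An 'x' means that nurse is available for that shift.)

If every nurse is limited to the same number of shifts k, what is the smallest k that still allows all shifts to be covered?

With 3 nurses and 10 worker-slots to fill, someone must work at least ⌈10/3⌉ = 4 shifts, so k ≥ 4.
k = 4 works: Mon evening→Ivanova+Ghosh, Tue morning→Ivanova+Eriksen, Tue afternoon→Ghosh, Tue evening→Ghosh+Eriksen, Wed morning→Ivanova, Wed afternoon→Ivanova, Wed evening→Ghosh.
Loads: Ivanova 4, Ghosh 4, Eriksen 2 — all ≤ 4.

4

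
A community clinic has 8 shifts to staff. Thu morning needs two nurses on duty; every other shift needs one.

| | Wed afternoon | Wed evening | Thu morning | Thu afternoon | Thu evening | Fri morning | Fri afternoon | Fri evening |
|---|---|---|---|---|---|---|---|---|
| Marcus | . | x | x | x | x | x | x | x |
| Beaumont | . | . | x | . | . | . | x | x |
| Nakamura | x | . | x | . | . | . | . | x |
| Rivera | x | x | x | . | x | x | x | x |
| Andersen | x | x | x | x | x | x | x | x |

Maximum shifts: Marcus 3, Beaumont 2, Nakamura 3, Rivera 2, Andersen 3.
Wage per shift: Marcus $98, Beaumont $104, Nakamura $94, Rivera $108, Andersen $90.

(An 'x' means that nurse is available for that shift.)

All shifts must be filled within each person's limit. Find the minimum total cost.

$846

Picking the cheapest available nurse for each shift independently would cost $814, but that ignores the shift limits.
An optimal schedule: Wed afternoon→Nakamura, Wed evening→Andersen, Thu morning→Nakamura+Marcus, Thu afternoon→Andersen, Thu evening→Andersen, Fri morning→Marcus, Fri afternoon→Marcus, Fri evening→Nakamura.
Total: 94 + 90 + 94 + 98 + 90 + 90 + 98 + 98 + 94 = $846.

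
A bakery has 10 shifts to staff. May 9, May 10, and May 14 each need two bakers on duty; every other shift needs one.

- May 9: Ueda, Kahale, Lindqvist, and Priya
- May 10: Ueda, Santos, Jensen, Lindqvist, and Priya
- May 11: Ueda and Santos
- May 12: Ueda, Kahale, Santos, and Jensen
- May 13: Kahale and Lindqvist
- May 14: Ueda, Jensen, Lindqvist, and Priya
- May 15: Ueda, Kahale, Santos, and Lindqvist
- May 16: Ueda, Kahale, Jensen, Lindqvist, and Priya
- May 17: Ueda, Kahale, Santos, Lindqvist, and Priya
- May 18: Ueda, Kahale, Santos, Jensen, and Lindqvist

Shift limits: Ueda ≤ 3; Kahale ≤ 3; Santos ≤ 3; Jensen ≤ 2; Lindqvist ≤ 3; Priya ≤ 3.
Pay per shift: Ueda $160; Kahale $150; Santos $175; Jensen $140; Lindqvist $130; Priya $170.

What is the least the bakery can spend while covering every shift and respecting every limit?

$1940

Picking the cheapest available baker for each shift independently would cost $1770, but that ignores the shift limits.
An optimal schedule: May 9→Kahale+Ueda, May 10→Ueda+Priya, May 11→Ueda, May 12→Jensen, May 13→Lindqvist, May 14→Jensen+Priya, May 15→Lindqvist, May 16→Lindqvist, May 17→Kahale, May 18→Kahale.
Total: 150 + 160 + 160 + 170 + 160 + 140 + 130 + 140 + 170 + 130 + 130 + 150 + 150 = $1940.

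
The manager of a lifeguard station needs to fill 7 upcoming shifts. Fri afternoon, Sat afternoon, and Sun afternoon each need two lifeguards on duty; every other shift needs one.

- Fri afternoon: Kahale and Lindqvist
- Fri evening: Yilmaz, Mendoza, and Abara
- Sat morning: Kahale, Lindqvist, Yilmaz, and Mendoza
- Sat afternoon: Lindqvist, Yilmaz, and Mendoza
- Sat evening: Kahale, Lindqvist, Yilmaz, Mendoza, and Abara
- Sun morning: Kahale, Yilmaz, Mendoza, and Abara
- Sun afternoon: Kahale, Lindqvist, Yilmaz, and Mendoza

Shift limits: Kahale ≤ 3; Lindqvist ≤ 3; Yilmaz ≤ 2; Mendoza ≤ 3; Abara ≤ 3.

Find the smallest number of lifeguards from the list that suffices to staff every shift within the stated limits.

4

10 slots to fill and no one can take more than 3, so at least ⌈10/3⌉ = 4 lifeguards are needed.
Kahale, Lindqvist, Yilmaz, and Mendoza alone can cover everything: Fri afternoon→Kahale+Lindqvist, Fri evening→Yilmaz, Sat morning→Kahale, Sat afternoon→Lindqvist+Yilmaz, Sat evening→Mendoza, Sun morning→Kahale, Sun afternoon→Lindqvist+Mendoza.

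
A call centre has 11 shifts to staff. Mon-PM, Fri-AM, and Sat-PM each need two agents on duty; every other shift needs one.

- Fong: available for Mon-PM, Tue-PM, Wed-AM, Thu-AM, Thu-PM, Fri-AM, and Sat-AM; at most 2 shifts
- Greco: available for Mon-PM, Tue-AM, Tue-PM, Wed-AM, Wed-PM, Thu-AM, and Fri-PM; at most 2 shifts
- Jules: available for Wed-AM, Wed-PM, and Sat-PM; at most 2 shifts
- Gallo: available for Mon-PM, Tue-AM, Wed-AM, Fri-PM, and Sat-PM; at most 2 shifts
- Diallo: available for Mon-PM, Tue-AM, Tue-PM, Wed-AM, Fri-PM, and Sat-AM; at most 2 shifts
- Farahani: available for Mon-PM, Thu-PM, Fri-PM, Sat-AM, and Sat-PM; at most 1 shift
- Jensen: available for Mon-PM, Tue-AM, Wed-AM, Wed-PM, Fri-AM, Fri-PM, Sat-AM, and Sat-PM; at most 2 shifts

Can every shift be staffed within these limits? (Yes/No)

No

Total capacity is 2+2+2+2+2+1+2 = 13 but 14 worker-slots are needed — infeasible.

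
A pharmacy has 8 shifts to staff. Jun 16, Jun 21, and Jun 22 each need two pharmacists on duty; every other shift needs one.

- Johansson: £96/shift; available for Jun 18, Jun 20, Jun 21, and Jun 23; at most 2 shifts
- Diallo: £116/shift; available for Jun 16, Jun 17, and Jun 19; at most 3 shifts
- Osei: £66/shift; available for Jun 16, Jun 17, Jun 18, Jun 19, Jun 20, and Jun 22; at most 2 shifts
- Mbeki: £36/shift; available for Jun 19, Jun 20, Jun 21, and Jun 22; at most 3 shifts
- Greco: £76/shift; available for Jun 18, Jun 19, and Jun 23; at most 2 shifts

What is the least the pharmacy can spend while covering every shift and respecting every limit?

Jun 16 can only be covered by Diallo and Osei, so that assignment is forced.
Jun 21 can only be covered by Johansson and Mbeki, so that assignment is forced.
Jun 22 can only be covered by Osei and Mbeki, so that assignment is forced.
Picking the cheapest available pharmacist for each shift independently would cost £696, but that ignores the shift limits.
An optimal schedule: Jun 16→Osei+Diallo, Jun 17→Diallo, Jun 18→Greco, Jun 19→Mbeki, Jun 20→Johansson, Jun 21→Mbeki+Johansson, Jun 22→Mbeki+Osei, Jun 23→Greco.
Total: 66 + 116 + 116 + 76 + 36 + 96 + 36 + 96 + 36 + 66 + 76 = £816.

£816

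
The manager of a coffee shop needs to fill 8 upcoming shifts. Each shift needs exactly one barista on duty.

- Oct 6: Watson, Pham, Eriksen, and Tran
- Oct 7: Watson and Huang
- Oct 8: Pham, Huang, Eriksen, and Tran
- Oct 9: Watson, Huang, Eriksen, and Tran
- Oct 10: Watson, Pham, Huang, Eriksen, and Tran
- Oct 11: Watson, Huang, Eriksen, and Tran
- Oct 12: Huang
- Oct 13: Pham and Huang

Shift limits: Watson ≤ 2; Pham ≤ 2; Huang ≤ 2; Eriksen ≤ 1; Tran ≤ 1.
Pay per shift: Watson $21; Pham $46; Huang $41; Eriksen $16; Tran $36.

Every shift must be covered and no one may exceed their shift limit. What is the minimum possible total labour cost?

$268

Oct 12 can only be covered by Huang, so that assignment is forced.
Picking the cheapest available barista for each shift independently would cost $183, but that ignores the shift limits.
An optimal schedule: Oct 6→Watson, Oct 7→Watson, Oct 8→Pham, Oct 9→Huang, Oct 10→Tran, Oct 11→Eriksen, Oct 12→Huang, Oct 13→Pham.
Total: 21 + 21 + 46 + 41 + 36 + 16 + 41 + 46 = $268.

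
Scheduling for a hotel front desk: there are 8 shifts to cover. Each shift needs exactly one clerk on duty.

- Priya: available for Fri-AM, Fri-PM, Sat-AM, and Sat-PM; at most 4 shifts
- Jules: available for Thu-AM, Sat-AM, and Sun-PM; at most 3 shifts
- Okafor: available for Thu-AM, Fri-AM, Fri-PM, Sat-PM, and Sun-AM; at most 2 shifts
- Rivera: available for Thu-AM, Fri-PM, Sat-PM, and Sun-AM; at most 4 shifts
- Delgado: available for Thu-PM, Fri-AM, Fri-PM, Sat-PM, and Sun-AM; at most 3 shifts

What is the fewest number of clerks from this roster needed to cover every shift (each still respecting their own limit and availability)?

3

8 slots to fill and no one can take more than 4, so at least ⌈8/4⌉ = 2 clerks are needed.
No set of 2 clerks can cover every shift (each such set leaves at least one shift with no one available or exceeds a cap).
Priya, Jules, and Delgado alone can cover everything: Thu-AM→Jules, Thu-PM→Delgado, Fri-AM→Priya, Fri-PM→Priya, Sat-AM→Priya, Sat-PM→Priya, Sun-AM→Delgado, Sun-PM→Jules.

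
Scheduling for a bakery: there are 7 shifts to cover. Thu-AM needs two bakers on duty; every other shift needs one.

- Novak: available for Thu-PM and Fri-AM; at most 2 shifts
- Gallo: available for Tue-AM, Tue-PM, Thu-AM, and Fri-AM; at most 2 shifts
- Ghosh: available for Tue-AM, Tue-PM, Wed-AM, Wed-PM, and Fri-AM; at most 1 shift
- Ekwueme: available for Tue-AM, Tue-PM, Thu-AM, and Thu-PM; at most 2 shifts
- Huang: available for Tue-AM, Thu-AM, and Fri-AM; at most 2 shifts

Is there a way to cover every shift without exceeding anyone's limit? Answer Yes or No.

Total capacity is 9 and 8 slots are needed, so capacity alone doesn't rule it out.
Shifts {Wed-AM, Wed-PM} need 2 worker-slots in total, but the bakers available for any of those shifts (Ghosh) can supply at most 1 among them. So no valid schedule exists.

No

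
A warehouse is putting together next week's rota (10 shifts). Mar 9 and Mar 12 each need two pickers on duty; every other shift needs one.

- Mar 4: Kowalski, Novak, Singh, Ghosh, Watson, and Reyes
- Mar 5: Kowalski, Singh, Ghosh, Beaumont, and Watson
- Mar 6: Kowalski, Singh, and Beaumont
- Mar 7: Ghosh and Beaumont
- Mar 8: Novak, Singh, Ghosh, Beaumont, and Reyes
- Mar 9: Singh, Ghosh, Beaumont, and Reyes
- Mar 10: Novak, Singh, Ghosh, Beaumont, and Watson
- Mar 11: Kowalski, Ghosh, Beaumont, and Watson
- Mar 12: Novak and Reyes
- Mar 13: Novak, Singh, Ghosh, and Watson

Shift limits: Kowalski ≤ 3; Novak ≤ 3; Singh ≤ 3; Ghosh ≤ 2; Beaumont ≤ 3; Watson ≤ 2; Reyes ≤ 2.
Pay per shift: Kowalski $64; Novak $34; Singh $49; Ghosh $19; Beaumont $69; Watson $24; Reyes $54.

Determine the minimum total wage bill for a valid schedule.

$443

Mar 12 can only be covered by Novak and Reyes, so that assignment is forced.
Picking the cheapest available picker for each shift independently would cost $338, but that ignores the shift limits.
An optimal schedule: Mar 4→Singh, Mar 5→Watson, Mar 6→Singh, Mar 7→Ghosh, Mar 8→Novak, Mar 9→Singh+Reyes, Mar 10→Novak, Mar 11→Ghosh, Mar 12→Novak+Reyes, Mar 13→Watson.
Total: 49 + 24 + 49 + 19 + 34 + 49 + 54 + 34 + 19 + 34 + 54 + 24 = $443.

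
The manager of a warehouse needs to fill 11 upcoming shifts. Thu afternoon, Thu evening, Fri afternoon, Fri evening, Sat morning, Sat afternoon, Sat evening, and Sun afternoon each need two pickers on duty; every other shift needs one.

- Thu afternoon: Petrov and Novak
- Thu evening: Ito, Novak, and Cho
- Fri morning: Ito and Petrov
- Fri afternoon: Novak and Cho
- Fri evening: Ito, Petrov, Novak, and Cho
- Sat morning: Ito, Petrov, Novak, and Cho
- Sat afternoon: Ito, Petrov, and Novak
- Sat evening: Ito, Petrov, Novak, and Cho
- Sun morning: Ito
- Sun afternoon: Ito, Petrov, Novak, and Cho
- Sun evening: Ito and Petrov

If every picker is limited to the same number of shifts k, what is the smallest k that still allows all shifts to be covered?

With 4 pickers and 19 worker-slots to fill, someone must work at least ⌈19/4⌉ = 5 shifts, so k ≥ 5.
k = 5 works: Thu afternoon→Petrov+Novak, Thu evening→Ito+Novak, Fri morning→Ito, Fri afternoon→Novak+Cho, Fri evening→Petrov+Novak, Sat morning→Petrov+Cho, Sat afternoon→Ito+Petrov, Sat evening→Petrov+Cho, Sun morning→Ito, Sun afternoon→Novak+Cho, Sun evening→Ito.
Loads: Ito 5, Petrov 5, Novak 5, Cho 4 — all ≤ 5.

5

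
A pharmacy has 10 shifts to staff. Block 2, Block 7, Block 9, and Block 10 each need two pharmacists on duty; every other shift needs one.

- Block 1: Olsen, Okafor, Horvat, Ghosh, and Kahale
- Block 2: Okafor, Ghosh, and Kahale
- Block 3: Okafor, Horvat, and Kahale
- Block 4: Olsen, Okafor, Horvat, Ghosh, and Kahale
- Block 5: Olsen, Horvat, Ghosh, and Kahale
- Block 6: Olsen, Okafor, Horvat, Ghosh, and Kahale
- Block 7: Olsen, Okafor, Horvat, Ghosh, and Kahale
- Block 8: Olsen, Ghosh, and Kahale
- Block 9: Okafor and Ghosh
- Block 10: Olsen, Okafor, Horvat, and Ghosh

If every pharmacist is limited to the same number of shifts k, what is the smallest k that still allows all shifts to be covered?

With 5 pharmacists and 14 worker-slots to fill, someone must work at least ⌈14/5⌉ = 3 shifts, so k ≥ 3.
k = 3 works: Block 1→Olsen, Block 2→Okafor+Ghosh, Block 3→Okafor, Block 4→Horvat, Block 5→Olsen, Block 6→Kahale, Block 7→Horvat+Kahale, Block 8→Olsen, Block 9→Okafor+Ghosh, Block 10→Horvat+Ghosh.
Loads: Olsen 3, Okafor 3, Horvat 3, Ghosh 3, Kahale 2 — all ≤ 3.

3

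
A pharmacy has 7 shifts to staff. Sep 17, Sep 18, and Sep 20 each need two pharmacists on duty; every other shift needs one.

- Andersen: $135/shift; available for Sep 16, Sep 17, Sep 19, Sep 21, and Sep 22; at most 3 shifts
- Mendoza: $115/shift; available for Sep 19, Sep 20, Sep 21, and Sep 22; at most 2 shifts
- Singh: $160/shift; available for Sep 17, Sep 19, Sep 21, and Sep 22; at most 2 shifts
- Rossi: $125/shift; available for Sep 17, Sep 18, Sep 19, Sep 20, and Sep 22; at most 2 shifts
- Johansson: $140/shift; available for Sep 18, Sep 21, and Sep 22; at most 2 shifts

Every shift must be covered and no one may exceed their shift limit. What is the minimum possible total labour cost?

$1325

Sep 16 can only be covered by Andersen, so that assignment is forced.
Sep 18 can only be covered by Rossi and Johansson, so that assignment is forced.
Sep 20 can only be covered by Mendoza and Rossi, so that assignment is forced.
Picking the cheapest available pharmacist for each shift independently would cost $1245, but that ignores the shift limits.
An optimal schedule: Sep 16→Andersen, Sep 17→Andersen+Singh, Sep 18→Rossi+Johansson, Sep 19→Mendoza, Sep 20→Mendoza+Rossi, Sep 21→Andersen, Sep 22→Johansson.
Total: 135 + 135 + 160 + 125 + 140 + 115 + 115 + 125 + 135 + 140 = $1325.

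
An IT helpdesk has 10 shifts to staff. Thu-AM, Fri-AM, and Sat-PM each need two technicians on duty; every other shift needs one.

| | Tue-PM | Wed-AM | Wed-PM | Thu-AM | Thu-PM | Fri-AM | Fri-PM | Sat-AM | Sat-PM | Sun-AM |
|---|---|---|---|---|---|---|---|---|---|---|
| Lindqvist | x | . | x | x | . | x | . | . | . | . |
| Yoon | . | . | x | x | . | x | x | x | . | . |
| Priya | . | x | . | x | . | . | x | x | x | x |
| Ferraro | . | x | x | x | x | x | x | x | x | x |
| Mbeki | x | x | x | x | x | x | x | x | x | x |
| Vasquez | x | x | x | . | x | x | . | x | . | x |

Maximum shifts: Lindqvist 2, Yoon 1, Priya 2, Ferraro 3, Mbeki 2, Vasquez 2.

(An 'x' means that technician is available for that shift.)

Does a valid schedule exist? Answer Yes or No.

No

Total capacity is 2+1+2+3+2+2 = 12 but 13 worker-slots are needed — infeasible.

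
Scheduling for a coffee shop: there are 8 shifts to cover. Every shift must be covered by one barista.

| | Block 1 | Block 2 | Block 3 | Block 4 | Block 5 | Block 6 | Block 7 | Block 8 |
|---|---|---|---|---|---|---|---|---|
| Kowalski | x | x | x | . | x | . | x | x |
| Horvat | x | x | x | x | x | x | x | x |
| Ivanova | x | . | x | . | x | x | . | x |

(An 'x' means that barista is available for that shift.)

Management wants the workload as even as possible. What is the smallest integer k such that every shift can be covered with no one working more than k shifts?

With 3 baristas and 8 worker-slots to fill, someone must work at least ⌈8/3⌉ = 3 shifts, so k ≥ 3.
k = 3 works: Block 1→Kowalski, Block 2→Kowalski, Block 3→Horvat, Block 4→Horvat, Block 5→Ivanova, Block 6→Horvat, Block 7→Kowalski, Block 8→Ivanova.
Loads: Kowalski 3, Horvat 3, Ivanova 2 — all ≤ 3.

3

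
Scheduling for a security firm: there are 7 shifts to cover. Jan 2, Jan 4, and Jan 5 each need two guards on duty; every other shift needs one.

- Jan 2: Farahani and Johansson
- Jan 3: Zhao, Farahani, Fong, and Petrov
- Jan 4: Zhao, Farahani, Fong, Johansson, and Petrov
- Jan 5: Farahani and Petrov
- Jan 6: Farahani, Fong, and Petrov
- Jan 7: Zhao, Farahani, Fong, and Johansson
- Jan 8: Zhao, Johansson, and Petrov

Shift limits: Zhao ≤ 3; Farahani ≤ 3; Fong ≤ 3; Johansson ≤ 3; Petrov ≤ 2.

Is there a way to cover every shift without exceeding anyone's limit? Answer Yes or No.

Jan 2 can only be covered by Farahani and Johansson, so that assignment is forced.
Jan 5 can only be covered by Farahani and Petrov, so that assignment is forced.
One valid schedule: Jan 2→Farahani+Johansson, Jan 3→Zhao, Jan 4→Fong+Johansson, Jan 5→Farahani+Petrov, Jan 6→Farahani, Jan 7→Zhao, Jan 8→Zhao.
Loads: Zhao 3/3, Farahani 3/3, Fong 1/3, Johansson 2/3, Petrov 1/2 — all within limits.

Yes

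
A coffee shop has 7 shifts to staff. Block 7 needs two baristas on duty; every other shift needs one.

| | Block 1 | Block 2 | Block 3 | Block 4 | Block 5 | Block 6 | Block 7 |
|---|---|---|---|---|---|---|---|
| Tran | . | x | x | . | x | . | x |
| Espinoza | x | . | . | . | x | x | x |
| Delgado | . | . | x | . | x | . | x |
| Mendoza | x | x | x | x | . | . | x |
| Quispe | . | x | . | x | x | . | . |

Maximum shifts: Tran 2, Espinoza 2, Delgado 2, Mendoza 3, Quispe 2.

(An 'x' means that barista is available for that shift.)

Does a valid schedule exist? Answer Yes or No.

Yes

Block 6 can only be covered by Espinoza, so that assignment is forced.
One valid schedule: Block 1→Espinoza, Block 2→Tran, Block 3→Tran, Block 4→Mendoza, Block 5→Delgado, Block 6→Espinoza, Block 7→Delgado+Mendoza.
Loads: Tran 2/2, Espinoza 2/2, Delgado 2/2, Mendoza 2/3, Quispe 0/2 — all within limits.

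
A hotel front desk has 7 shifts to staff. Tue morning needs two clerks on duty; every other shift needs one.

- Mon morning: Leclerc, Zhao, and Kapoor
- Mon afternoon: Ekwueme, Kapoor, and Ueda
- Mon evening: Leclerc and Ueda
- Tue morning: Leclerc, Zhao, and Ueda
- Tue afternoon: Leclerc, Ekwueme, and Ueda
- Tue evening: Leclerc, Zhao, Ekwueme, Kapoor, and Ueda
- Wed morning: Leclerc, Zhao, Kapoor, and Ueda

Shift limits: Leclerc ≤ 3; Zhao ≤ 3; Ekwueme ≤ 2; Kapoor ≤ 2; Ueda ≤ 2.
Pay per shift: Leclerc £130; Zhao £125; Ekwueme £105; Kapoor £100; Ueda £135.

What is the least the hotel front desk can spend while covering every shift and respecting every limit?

Picking the cheapest available clerk for each shift independently would cost £890, but that ignores the shift limits.
An optimal schedule: Mon morning→Kapoor, Mon afternoon→Kapoor, Mon evening→Leclerc, Tue morning→Zhao+Leclerc, Tue afternoon→Ekwueme, Tue evening→Ekwueme, Wed morning→Zhao.
Total: 100 + 100 + 130 + 125 + 130 + 105 + 105 + 125 = £920.

£920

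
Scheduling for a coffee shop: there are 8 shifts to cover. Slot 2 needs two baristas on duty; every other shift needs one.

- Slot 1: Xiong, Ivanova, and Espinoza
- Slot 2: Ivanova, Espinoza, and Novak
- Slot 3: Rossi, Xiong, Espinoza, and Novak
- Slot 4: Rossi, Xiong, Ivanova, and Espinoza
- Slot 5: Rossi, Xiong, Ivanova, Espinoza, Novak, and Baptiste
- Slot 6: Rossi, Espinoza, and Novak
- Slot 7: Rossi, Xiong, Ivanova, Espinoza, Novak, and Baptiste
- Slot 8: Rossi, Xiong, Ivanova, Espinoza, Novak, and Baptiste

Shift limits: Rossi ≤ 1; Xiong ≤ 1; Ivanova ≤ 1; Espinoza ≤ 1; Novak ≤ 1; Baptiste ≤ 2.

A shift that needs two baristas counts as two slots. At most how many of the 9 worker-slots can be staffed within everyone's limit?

Total capacity across all baristas is 1+1+1+1+1+2 = 7, and 9 slots are needed, so at most 7 can be filled.
An assignment achieving 7: Slot 1→Xiong, Slot 2→Ivanova+Espinoza, Slot 3→Novak, Slot 5→Baptiste, Slot 6→Rossi, Slot 7→Baptiste.
Loads: Rossi 1/1, Xiong 1/1, Ivanova 1/1, Espinoza 1/1, Novak 1/1, Baptiste 2/2.

7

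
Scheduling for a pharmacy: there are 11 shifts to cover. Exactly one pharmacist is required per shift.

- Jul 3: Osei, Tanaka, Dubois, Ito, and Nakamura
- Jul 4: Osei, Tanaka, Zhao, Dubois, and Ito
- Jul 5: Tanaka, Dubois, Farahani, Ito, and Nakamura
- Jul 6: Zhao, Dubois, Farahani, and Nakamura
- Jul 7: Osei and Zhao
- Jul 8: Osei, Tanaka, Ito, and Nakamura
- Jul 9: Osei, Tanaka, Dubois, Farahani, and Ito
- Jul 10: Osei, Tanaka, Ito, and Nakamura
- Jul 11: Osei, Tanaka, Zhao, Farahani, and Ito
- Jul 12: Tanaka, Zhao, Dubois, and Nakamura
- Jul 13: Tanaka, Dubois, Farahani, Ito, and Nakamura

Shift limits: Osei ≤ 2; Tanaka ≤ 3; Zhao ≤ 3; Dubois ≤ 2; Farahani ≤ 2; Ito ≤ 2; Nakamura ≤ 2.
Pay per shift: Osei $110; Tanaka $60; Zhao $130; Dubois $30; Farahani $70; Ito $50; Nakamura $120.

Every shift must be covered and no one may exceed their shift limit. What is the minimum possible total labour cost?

$700

Picking the cheapest available pharmacist for each shift independently would cost $470, but that ignores the shift limits.
An optimal schedule: Jul 3→Tanaka, Jul 4→Tanaka, Jul 5→Tanaka, Jul 6→Dubois, Jul 7→Osei, Jul 8→Ito, Jul 9→Farahani, Jul 10→Ito, Jul 11→Osei, Jul 12→Dubois, Jul 13→Farahani.
Total: 60 + 60 + 60 + 30 + 110 + 50 + 70 + 50 + 110 + 30 + 70 = $700.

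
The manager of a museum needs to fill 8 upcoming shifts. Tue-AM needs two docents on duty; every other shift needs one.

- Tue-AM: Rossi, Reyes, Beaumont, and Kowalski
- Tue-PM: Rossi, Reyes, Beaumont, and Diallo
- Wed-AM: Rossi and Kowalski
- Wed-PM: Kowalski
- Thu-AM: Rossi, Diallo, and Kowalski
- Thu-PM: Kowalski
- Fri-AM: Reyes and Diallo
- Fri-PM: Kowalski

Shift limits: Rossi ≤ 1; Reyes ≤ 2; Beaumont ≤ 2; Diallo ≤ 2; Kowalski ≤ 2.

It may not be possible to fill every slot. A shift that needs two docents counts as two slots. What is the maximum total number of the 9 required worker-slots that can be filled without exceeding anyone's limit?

8

Total capacity across all docents is 1+2+2+2+2 = 9, and 9 slots are needed, so at most 9 can be filled.
Shifts {Wed-PM, Thu-PM, Fri-PM} need 3 slots but only Kowalski are available for them, supplying at most 2 — so at least 1 slot must go unfilled.
An assignment achieving 8: Tue-AM→Reyes+Beaumont, Tue-PM→Beaumont, Wed-AM→Rossi, Wed-PM→Kowalski, Thu-AM→Diallo, Thu-PM→Kowalski, Fri-AM→Reyes.
Loads: Rossi 1/1, Reyes 2/2, Beaumont 2/2, Diallo 1/2, Kowalski 2/2.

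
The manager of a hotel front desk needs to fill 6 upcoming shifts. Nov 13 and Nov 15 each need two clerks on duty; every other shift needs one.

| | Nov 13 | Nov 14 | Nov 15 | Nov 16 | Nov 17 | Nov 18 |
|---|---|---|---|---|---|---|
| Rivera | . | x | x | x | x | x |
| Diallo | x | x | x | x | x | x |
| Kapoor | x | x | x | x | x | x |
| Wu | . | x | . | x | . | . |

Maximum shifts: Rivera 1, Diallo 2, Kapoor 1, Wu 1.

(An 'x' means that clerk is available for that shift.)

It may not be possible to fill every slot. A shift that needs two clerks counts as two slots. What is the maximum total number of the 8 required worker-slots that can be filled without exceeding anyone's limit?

Total capacity across all clerks is 1+2+1+1 = 5, and 8 slots are needed, so at most 5 can be filled.
An assignment achieving 5: Nov 13→Diallo+Kapoor, Nov 14→Wu, Nov 15→Rivera+Diallo.
Loads: Rivera 1/1, Diallo 2/2, Kapoor 1/1, Wu 1/1.

5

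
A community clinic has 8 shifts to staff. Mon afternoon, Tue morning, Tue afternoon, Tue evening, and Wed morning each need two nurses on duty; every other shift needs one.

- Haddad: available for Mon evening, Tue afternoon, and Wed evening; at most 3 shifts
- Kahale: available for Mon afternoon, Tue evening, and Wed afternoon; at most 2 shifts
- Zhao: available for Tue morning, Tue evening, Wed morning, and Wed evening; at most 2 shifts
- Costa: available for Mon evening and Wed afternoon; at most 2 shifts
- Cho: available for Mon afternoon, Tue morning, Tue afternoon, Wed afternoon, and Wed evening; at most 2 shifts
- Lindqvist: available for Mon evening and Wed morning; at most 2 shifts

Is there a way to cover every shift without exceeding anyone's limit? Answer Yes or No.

No

Total capacity is 13 and 13 slots are needed, so capacity alone doesn't rule it out.
Shifts {Mon afternoon, Tue morning, Tue afternoon} need 6 worker-slots in total, but the nurses available for any of those shifts (Haddad, Kahale, Zhao, and Cho) can supply at most 5 among them. So no valid schedule exists.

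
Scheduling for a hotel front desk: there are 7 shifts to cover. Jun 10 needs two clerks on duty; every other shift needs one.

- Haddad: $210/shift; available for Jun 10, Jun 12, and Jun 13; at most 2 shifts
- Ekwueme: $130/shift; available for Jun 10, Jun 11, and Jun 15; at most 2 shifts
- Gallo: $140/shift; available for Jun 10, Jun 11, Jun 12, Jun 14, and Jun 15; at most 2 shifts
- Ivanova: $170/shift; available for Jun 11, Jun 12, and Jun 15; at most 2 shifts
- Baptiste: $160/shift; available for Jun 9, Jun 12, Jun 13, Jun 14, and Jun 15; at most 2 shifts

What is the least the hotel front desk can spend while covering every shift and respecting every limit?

$1200

Jun 9 can only be covered by Baptiste, so that assignment is forced.
Picking the cheapest available clerk for each shift independently would cost $1130, but that ignores the shift limits.
An optimal schedule: Jun 9→Baptiste, Jun 10→Ekwueme+Gallo, Jun 11→Ekwueme, Jun 12→Ivanova, Jun 13→Baptiste, Jun 14→Gallo, Jun 15→Ivanova.
Total: 160 + 130 + 140 + 130 + 170 + 160 + 140 + 170 = $1200.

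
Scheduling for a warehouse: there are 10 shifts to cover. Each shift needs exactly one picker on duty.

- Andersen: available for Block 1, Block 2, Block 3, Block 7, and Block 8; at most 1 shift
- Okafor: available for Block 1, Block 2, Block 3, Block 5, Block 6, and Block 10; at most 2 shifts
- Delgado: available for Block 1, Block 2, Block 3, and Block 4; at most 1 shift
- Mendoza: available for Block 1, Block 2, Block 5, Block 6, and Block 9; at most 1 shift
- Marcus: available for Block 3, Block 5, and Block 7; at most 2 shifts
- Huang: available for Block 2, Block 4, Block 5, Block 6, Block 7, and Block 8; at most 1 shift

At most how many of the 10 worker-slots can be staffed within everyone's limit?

Total capacity across all pickers is 1+2+1+1+2+1 = 8, and 10 slots are needed, so at most 8 can be filled.
An assignment achieving 8: Block 3→Marcus, Block 4→Delgado, Block 5→Huang, Block 6→Okafor, Block 7→Marcus, Block 8→Andersen, Block 9→Mendoza, Block 10→Okafor.
Loads: Andersen 1/1, Okafor 2/2, Delgado 1/1, Mendoza 1/1, Marcus 2/2, Huang 1/1.

8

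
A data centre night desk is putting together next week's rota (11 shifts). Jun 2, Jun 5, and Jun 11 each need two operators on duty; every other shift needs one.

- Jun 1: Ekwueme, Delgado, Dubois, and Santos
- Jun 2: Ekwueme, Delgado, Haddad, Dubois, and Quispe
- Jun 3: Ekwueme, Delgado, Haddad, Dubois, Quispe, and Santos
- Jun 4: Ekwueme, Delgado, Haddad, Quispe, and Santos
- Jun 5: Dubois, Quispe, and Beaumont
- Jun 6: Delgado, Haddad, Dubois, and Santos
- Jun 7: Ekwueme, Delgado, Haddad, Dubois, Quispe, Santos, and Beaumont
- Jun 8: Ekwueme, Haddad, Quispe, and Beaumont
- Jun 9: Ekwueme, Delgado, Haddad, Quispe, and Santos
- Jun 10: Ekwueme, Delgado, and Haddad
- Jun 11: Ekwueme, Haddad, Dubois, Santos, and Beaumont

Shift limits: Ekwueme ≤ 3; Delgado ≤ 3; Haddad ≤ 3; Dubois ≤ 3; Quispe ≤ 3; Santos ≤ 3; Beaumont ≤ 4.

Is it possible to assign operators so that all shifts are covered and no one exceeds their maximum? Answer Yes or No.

One valid schedule: Jun 1→Ekwueme, Jun 2→Haddad+Dubois, Jun 3→Haddad, Jun 4→Delgado, Jun 5→Dubois+Quispe, Jun 6→Delgado, Jun 7→Haddad, Jun 8→Ekwueme, Jun 9→Delgado, Jun 10→Ekwueme, Jun 11→Dubois+Santos.
Loads: Ekwueme 3/3, Delgado 3/3, Haddad 3/3, Dubois 3/3, Quispe 1/3, Santos 1/3, Beaumont 0/4 — all within limits.

Yes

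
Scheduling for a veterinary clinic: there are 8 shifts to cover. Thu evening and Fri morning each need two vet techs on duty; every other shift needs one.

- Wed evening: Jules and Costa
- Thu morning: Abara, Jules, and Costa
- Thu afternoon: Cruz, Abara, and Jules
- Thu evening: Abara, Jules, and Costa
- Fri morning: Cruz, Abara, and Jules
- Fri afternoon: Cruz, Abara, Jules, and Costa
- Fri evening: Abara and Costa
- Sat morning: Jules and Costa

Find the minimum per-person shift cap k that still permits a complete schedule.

With 4 vet techs and 10 worker-slots to fill, someone must work at least ⌈10/4⌉ = 3 shifts, so k ≥ 3.
k = 3 works: Wed evening→Jules, Thu morning→Abara, Thu afternoon→Cruz, Thu evening→Abara+Costa, Fri morning→Cruz+Jules, Fri afternoon→Cruz, Fri evening→Abara, Sat morning→Jules.
Loads: Cruz 3, Abara 3, Jules 3, Costa 1 — all ≤ 3.

3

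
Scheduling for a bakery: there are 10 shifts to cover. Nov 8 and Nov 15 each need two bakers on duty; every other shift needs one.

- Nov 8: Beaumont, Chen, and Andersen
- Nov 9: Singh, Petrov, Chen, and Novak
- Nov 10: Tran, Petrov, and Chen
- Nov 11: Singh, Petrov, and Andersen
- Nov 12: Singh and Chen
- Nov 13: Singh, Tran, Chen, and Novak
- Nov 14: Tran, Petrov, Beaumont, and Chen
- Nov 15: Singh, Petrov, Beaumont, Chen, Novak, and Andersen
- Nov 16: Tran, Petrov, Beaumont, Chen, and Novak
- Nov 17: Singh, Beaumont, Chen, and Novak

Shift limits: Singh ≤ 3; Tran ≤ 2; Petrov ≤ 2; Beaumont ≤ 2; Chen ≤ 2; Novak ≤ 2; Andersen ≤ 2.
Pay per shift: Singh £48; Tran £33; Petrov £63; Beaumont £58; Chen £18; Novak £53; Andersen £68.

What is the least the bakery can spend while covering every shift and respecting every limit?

Picking the cheapest available baker for each shift independently would cost £316, but that ignores the shift limits.
An optimal schedule: Nov 8→Chen+Beaumont, Nov 9→Singh, Nov 10→Tran, Nov 11→Singh, Nov 12→Chen, Nov 13→Tran, Nov 14→Beaumont, Nov 15→Novak+Petrov, Nov 16→Novak, Nov 17→Singh.
Total: 18 + 58 + 48 + 33 + 48 + 18 + 33 + 58 + 53 + 63 + 53 + 48 = £531.

£531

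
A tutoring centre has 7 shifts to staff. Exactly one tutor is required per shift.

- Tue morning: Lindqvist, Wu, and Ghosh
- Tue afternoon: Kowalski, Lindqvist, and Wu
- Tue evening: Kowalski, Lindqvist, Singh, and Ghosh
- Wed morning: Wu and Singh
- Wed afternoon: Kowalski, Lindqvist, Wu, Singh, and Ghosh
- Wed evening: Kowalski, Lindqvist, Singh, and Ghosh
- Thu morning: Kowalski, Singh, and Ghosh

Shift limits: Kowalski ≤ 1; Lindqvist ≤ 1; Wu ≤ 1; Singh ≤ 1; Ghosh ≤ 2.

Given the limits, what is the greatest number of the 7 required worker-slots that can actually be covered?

6

Total capacity across all tutors is 1+1+1+1+2 = 6, and 7 slots are needed, so at most 6 can be filled.
An assignment achieving 6: Tue morning→Lindqvist, Tue afternoon→Kowalski, Tue evening→Ghosh, Wed morning→Wu, Wed evening→Ghosh, Thu morning→Singh.
Loads: Kowalski 1/1, Lindqvist 1/1, Wu 1/1, Singh 1/1, Ghosh 2/2.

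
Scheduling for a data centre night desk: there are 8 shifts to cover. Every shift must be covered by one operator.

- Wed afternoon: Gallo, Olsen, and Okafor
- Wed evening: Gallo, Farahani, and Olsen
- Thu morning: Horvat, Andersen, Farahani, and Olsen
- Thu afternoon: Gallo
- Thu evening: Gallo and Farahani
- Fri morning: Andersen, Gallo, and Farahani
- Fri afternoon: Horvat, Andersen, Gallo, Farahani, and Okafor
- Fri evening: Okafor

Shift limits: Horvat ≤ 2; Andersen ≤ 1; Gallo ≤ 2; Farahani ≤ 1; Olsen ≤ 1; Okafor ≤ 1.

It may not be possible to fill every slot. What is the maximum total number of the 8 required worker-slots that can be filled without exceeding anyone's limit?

8

Total capacity across all operators is 2+1+2+1+1+1 = 8, and 8 slots are needed, so at most 8 can be filled.
An assignment achieving 8: Wed afternoon→Olsen, Wed evening→Farahani, Thu morning→Horvat, Thu afternoon→Gallo, Thu evening→Gallo, Fri morning→Andersen, Fri afternoon→Horvat, Fri evening→Okafor.
Loads: Horvat 2/2, Andersen 1/1, Gallo 2/2, Farahani 1/1, Olsen 1/1, Okafor 1/1.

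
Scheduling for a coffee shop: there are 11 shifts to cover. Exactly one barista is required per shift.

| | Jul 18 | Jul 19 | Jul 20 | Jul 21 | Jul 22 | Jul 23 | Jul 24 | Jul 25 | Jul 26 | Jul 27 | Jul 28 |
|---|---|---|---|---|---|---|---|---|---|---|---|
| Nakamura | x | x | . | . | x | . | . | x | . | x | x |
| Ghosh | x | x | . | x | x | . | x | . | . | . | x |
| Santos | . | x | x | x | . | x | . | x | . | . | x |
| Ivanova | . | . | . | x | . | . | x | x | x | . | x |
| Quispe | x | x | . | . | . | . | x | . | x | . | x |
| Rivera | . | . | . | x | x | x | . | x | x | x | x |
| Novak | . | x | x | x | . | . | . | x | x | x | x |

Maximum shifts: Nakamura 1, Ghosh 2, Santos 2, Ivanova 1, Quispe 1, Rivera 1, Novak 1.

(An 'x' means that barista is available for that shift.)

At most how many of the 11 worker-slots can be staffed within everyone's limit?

9

Total capacity across all baristas is 1+2+2+1+1+1+1 = 9, and 11 slots are needed, so at most 9 can be filled.
An assignment achieving 9: Jul 18→Nakamura, Jul 19→Quispe, Jul 20→Santos, Jul 21→Novak, Jul 22→Ghosh, Jul 23→Santos, Jul 24→Ghosh, Jul 26→Ivanova, Jul 27→Rivera.
Loads: Nakamura 1/1, Ghosh 2/2, Santos 2/2, Ivanova 1/1, Quispe 1/1, Rivera 1/1, Novak 1/1.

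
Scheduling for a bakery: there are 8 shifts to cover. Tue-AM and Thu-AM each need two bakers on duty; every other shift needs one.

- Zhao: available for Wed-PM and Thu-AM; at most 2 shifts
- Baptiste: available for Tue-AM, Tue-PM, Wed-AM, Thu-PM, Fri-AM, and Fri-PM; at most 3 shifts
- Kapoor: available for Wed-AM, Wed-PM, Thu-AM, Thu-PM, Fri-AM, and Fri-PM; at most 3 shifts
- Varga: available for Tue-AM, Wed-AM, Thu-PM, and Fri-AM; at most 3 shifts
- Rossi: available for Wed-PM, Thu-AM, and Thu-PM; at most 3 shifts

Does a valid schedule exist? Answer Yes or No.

Tue-AM can only be covered by Baptiste and Varga, so that assignment is forced.
Tue-PM can only be covered by Baptiste, so that assignment is forced.
One valid schedule: Tue-AM→Baptiste+Varga, Tue-PM→Baptiste, Wed-AM→Kapoor, Wed-PM→Zhao, Thu-AM→Zhao+Kapoor, Thu-PM→Varga, Fri-AM→Kapoor, Fri-PM→Baptiste.
Loads: Zhao 2/2, Baptiste 3/3, Kapoor 3/3, Varga 2/3, Rossi 0/3 — all within limits.

Yes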